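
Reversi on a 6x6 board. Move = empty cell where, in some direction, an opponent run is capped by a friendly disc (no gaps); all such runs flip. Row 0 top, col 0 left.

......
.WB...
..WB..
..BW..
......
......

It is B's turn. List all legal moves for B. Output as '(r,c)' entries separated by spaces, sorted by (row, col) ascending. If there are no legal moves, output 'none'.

Answer: (1,0) (2,1) (3,4) (4,3)

Derivation:
(0,0): no bracket -> illegal
(0,1): no bracket -> illegal
(0,2): no bracket -> illegal
(1,0): flips 1 -> legal
(1,3): no bracket -> illegal
(2,0): no bracket -> illegal
(2,1): flips 1 -> legal
(2,4): no bracket -> illegal
(3,1): no bracket -> illegal
(3,4): flips 1 -> legal
(4,2): no bracket -> illegal
(4,3): flips 1 -> legal
(4,4): no bracket -> illegal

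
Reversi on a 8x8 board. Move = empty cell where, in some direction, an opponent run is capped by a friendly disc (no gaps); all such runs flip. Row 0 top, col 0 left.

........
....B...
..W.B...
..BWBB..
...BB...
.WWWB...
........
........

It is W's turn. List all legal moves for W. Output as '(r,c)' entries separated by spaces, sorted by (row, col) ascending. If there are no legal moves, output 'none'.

Answer: (1,5) (2,5) (2,6) (3,1) (3,6) (4,2) (5,5)

Derivation:
(0,3): no bracket -> illegal
(0,4): no bracket -> illegal
(0,5): no bracket -> illegal
(1,3): no bracket -> illegal
(1,5): flips 1 -> legal
(2,1): no bracket -> illegal
(2,3): no bracket -> illegal
(2,5): flips 2 -> legal
(2,6): flips 2 -> legal
(3,1): flips 1 -> legal
(3,6): flips 2 -> legal
(4,1): no bracket -> illegal
(4,2): flips 1 -> legal
(4,5): no bracket -> illegal
(4,6): no bracket -> illegal
(5,5): flips 2 -> legal
(6,3): no bracket -> illegal
(6,4): no bracket -> illegal
(6,5): no bracket -> illegal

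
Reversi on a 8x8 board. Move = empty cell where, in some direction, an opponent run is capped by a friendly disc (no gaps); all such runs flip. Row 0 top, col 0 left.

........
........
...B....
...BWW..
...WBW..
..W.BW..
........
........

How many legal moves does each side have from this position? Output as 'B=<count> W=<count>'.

Answer: B=9 W=8

Derivation:
-- B to move --
(2,4): flips 1 -> legal
(2,5): no bracket -> illegal
(2,6): flips 1 -> legal
(3,2): flips 1 -> legal
(3,6): flips 3 -> legal
(4,1): no bracket -> illegal
(4,2): flips 1 -> legal
(4,6): flips 1 -> legal
(5,1): no bracket -> illegal
(5,3): flips 1 -> legal
(5,6): flips 3 -> legal
(6,1): no bracket -> illegal
(6,2): no bracket -> illegal
(6,3): no bracket -> illegal
(6,4): no bracket -> illegal
(6,5): no bracket -> illegal
(6,6): flips 1 -> legal
B mobility = 9
-- W to move --
(1,2): flips 1 -> legal
(1,3): flips 2 -> legal
(1,4): no bracket -> illegal
(2,2): flips 2 -> legal
(2,4): no bracket -> illegal
(3,2): flips 1 -> legal
(4,2): no bracket -> illegal
(5,3): flips 2 -> legal
(6,3): flips 1 -> legal
(6,4): flips 2 -> legal
(6,5): flips 1 -> legal
W mobility = 8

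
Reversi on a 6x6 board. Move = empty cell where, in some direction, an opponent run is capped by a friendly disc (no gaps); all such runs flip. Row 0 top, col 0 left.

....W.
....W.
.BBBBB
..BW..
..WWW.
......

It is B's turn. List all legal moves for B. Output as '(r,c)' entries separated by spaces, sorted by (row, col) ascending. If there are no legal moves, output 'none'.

Answer: (0,3) (0,5) (3,4) (5,1) (5,2) (5,3) (5,4) (5,5)

Derivation:
(0,3): flips 1 -> legal
(0,5): flips 1 -> legal
(1,3): no bracket -> illegal
(1,5): no bracket -> illegal
(3,1): no bracket -> illegal
(3,4): flips 1 -> legal
(3,5): no bracket -> illegal
(4,1): no bracket -> illegal
(4,5): no bracket -> illegal
(5,1): flips 2 -> legal
(5,2): flips 1 -> legal
(5,3): flips 2 -> legal
(5,4): flips 1 -> legal
(5,5): flips 2 -> legal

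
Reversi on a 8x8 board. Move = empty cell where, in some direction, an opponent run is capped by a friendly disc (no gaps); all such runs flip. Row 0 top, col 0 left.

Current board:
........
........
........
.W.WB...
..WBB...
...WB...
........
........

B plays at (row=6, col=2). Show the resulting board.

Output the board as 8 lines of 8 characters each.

Answer: ........
........
........
.W.WB...
..WBB...
...BB...
..B.....
........

Derivation:
Place B at (6,2); scan 8 dirs for brackets.
Dir NW: first cell '.' (not opp) -> no flip
Dir N: first cell '.' (not opp) -> no flip
Dir NE: opp run (5,3) capped by B -> flip
Dir W: first cell '.' (not opp) -> no flip
Dir E: first cell '.' (not opp) -> no flip
Dir SW: first cell '.' (not opp) -> no flip
Dir S: first cell '.' (not opp) -> no flip
Dir SE: first cell '.' (not opp) -> no flip
All flips: (5,3)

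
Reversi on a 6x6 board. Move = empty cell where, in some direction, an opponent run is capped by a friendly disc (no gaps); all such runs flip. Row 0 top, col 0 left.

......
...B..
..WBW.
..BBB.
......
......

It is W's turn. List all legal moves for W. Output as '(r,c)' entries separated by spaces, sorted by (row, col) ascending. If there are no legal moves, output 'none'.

(0,2): flips 1 -> legal
(0,3): no bracket -> illegal
(0,4): flips 1 -> legal
(1,2): no bracket -> illegal
(1,4): no bracket -> illegal
(2,1): no bracket -> illegal
(2,5): no bracket -> illegal
(3,1): no bracket -> illegal
(3,5): no bracket -> illegal
(4,1): no bracket -> illegal
(4,2): flips 2 -> legal
(4,3): no bracket -> illegal
(4,4): flips 2 -> legal
(4,5): no bracket -> illegal

Answer: (0,2) (0,4) (4,2) (4,4)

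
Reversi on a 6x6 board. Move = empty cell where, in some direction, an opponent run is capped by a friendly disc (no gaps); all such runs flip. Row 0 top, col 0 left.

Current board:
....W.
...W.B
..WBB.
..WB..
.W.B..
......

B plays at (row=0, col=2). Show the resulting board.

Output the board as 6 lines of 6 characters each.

Answer: ..B.W.
...B.B
..WBB.
..WB..
.W.B..
......

Derivation:
Place B at (0,2); scan 8 dirs for brackets.
Dir NW: edge -> no flip
Dir N: edge -> no flip
Dir NE: edge -> no flip
Dir W: first cell '.' (not opp) -> no flip
Dir E: first cell '.' (not opp) -> no flip
Dir SW: first cell '.' (not opp) -> no flip
Dir S: first cell '.' (not opp) -> no flip
Dir SE: opp run (1,3) capped by B -> flip
All flips: (1,3)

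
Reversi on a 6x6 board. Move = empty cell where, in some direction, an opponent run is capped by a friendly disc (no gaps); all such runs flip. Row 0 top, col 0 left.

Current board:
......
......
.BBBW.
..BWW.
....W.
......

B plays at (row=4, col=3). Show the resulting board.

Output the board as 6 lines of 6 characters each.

Answer: ......
......
.BBBW.
..BBW.
...BW.
......

Derivation:
Place B at (4,3); scan 8 dirs for brackets.
Dir NW: first cell 'B' (not opp) -> no flip
Dir N: opp run (3,3) capped by B -> flip
Dir NE: opp run (3,4), next='.' -> no flip
Dir W: first cell '.' (not opp) -> no flip
Dir E: opp run (4,4), next='.' -> no flip
Dir SW: first cell '.' (not opp) -> no flip
Dir S: first cell '.' (not opp) -> no flip
Dir SE: first cell '.' (not opp) -> no flip
All flips: (3,3)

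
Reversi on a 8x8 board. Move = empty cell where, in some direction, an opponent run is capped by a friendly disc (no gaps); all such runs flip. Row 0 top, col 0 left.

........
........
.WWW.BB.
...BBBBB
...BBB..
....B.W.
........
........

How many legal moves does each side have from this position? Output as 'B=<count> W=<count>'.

-- B to move --
(1,0): no bracket -> illegal
(1,1): flips 1 -> legal
(1,2): flips 1 -> legal
(1,3): flips 1 -> legal
(1,4): no bracket -> illegal
(2,0): no bracket -> illegal
(2,4): no bracket -> illegal
(3,0): no bracket -> illegal
(3,1): no bracket -> illegal
(3,2): no bracket -> illegal
(4,6): no bracket -> illegal
(4,7): no bracket -> illegal
(5,5): no bracket -> illegal
(5,7): no bracket -> illegal
(6,5): no bracket -> illegal
(6,6): no bracket -> illegal
(6,7): flips 1 -> legal
B mobility = 4
-- W to move --
(1,4): no bracket -> illegal
(1,5): no bracket -> illegal
(1,6): no bracket -> illegal
(1,7): no bracket -> illegal
(2,4): no bracket -> illegal
(2,7): no bracket -> illegal
(3,2): no bracket -> illegal
(4,2): no bracket -> illegal
(4,6): no bracket -> illegal
(4,7): no bracket -> illegal
(5,2): no bracket -> illegal
(5,3): flips 2 -> legal
(5,5): flips 2 -> legal
(6,3): no bracket -> illegal
(6,4): no bracket -> illegal
(6,5): no bracket -> illegal
W mobility = 2

Answer: B=4 W=2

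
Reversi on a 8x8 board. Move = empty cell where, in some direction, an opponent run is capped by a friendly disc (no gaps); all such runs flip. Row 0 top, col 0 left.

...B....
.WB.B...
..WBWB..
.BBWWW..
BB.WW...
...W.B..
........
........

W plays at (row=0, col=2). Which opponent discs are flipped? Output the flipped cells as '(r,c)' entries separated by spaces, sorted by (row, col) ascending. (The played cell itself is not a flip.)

Answer: (1,2)

Derivation:
Dir NW: edge -> no flip
Dir N: edge -> no flip
Dir NE: edge -> no flip
Dir W: first cell '.' (not opp) -> no flip
Dir E: opp run (0,3), next='.' -> no flip
Dir SW: first cell 'W' (not opp) -> no flip
Dir S: opp run (1,2) capped by W -> flip
Dir SE: first cell '.' (not opp) -> no flip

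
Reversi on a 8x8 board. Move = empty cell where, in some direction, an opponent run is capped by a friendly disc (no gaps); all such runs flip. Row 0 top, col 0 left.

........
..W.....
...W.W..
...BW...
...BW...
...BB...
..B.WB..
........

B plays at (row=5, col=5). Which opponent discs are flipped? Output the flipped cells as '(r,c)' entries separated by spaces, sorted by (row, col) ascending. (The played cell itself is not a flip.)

Dir NW: opp run (4,4) capped by B -> flip
Dir N: first cell '.' (not opp) -> no flip
Dir NE: first cell '.' (not opp) -> no flip
Dir W: first cell 'B' (not opp) -> no flip
Dir E: first cell '.' (not opp) -> no flip
Dir SW: opp run (6,4), next='.' -> no flip
Dir S: first cell 'B' (not opp) -> no flip
Dir SE: first cell '.' (not opp) -> no flip

Answer: (4,4)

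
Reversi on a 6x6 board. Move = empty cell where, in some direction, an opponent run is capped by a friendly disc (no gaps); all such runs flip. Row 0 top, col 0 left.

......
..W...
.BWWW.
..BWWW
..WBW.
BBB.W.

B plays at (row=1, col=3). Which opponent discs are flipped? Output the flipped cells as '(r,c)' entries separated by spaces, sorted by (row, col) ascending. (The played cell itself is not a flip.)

Dir NW: first cell '.' (not opp) -> no flip
Dir N: first cell '.' (not opp) -> no flip
Dir NE: first cell '.' (not opp) -> no flip
Dir W: opp run (1,2), next='.' -> no flip
Dir E: first cell '.' (not opp) -> no flip
Dir SW: opp run (2,2), next='.' -> no flip
Dir S: opp run (2,3) (3,3) capped by B -> flip
Dir SE: opp run (2,4) (3,5), next=edge -> no flip

Answer: (2,3) (3,3)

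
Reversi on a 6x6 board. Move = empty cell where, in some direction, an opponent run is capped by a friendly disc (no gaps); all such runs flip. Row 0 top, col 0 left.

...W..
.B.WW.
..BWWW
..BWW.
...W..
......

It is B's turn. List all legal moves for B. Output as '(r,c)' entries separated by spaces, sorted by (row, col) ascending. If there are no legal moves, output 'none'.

Answer: (0,4) (0,5) (3,5) (4,4) (5,4)

Derivation:
(0,2): no bracket -> illegal
(0,4): flips 1 -> legal
(0,5): flips 2 -> legal
(1,2): no bracket -> illegal
(1,5): no bracket -> illegal
(3,5): flips 2 -> legal
(4,2): no bracket -> illegal
(4,4): flips 1 -> legal
(4,5): no bracket -> illegal
(5,2): no bracket -> illegal
(5,3): no bracket -> illegal
(5,4): flips 1 -> legal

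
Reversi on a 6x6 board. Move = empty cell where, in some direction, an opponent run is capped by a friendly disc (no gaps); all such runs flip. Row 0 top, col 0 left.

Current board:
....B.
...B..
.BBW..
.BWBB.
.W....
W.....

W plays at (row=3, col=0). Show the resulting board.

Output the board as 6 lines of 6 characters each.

Place W at (3,0); scan 8 dirs for brackets.
Dir NW: edge -> no flip
Dir N: first cell '.' (not opp) -> no flip
Dir NE: opp run (2,1), next='.' -> no flip
Dir W: edge -> no flip
Dir E: opp run (3,1) capped by W -> flip
Dir SW: edge -> no flip
Dir S: first cell '.' (not opp) -> no flip
Dir SE: first cell 'W' (not opp) -> no flip
All flips: (3,1)

Answer: ....B.
...B..
.BBW..
WWWBB.
.W....
W.....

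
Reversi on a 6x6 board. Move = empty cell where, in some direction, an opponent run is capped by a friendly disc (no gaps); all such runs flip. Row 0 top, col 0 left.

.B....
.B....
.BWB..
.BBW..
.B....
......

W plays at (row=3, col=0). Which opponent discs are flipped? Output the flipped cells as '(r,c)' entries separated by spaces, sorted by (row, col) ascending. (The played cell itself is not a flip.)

Dir NW: edge -> no flip
Dir N: first cell '.' (not opp) -> no flip
Dir NE: opp run (2,1), next='.' -> no flip
Dir W: edge -> no flip
Dir E: opp run (3,1) (3,2) capped by W -> flip
Dir SW: edge -> no flip
Dir S: first cell '.' (not opp) -> no flip
Dir SE: opp run (4,1), next='.' -> no flip

Answer: (3,1) (3,2)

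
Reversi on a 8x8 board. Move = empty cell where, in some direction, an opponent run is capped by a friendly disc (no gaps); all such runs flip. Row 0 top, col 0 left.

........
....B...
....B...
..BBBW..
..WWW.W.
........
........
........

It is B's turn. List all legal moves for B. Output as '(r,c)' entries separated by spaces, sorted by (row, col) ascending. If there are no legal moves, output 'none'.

(2,5): no bracket -> illegal
(2,6): no bracket -> illegal
(3,1): no bracket -> illegal
(3,6): flips 1 -> legal
(3,7): no bracket -> illegal
(4,1): no bracket -> illegal
(4,5): no bracket -> illegal
(4,7): no bracket -> illegal
(5,1): flips 1 -> legal
(5,2): flips 2 -> legal
(5,3): flips 1 -> legal
(5,4): flips 2 -> legal
(5,5): flips 1 -> legal
(5,6): no bracket -> illegal
(5,7): flips 2 -> legal

Answer: (3,6) (5,1) (5,2) (5,3) (5,4) (5,5) (5,7)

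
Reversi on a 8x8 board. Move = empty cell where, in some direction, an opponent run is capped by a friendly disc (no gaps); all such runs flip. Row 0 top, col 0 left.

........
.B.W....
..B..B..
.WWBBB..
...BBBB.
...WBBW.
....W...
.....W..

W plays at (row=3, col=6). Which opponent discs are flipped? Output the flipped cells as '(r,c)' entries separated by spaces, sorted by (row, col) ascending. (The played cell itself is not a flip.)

Answer: (3,3) (3,4) (3,5) (4,6)

Derivation:
Dir NW: opp run (2,5), next='.' -> no flip
Dir N: first cell '.' (not opp) -> no flip
Dir NE: first cell '.' (not opp) -> no flip
Dir W: opp run (3,5) (3,4) (3,3) capped by W -> flip
Dir E: first cell '.' (not opp) -> no flip
Dir SW: opp run (4,5) (5,4), next='.' -> no flip
Dir S: opp run (4,6) capped by W -> flip
Dir SE: first cell '.' (not opp) -> no flip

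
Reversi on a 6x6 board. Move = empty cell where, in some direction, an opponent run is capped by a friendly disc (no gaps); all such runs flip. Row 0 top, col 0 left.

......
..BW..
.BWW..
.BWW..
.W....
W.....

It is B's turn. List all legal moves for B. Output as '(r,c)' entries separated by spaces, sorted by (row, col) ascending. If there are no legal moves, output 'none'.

(0,2): no bracket -> illegal
(0,3): no bracket -> illegal
(0,4): flips 2 -> legal
(1,1): no bracket -> illegal
(1,4): flips 1 -> legal
(2,4): flips 2 -> legal
(3,0): no bracket -> illegal
(3,4): flips 3 -> legal
(4,0): no bracket -> illegal
(4,2): flips 2 -> legal
(4,3): flips 1 -> legal
(4,4): no bracket -> illegal
(5,1): flips 1 -> legal
(5,2): no bracket -> illegal

Answer: (0,4) (1,4) (2,4) (3,4) (4,2) (4,3) (5,1)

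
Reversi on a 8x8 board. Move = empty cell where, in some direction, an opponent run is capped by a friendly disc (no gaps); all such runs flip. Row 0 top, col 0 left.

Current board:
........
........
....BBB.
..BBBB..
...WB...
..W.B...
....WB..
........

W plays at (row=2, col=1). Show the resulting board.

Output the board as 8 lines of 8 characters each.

Place W at (2,1); scan 8 dirs for brackets.
Dir NW: first cell '.' (not opp) -> no flip
Dir N: first cell '.' (not opp) -> no flip
Dir NE: first cell '.' (not opp) -> no flip
Dir W: first cell '.' (not opp) -> no flip
Dir E: first cell '.' (not opp) -> no flip
Dir SW: first cell '.' (not opp) -> no flip
Dir S: first cell '.' (not opp) -> no flip
Dir SE: opp run (3,2) capped by W -> flip
All flips: (3,2)

Answer: ........
........
.W..BBB.
..WBBB..
...WB...
..W.B...
....WB..
........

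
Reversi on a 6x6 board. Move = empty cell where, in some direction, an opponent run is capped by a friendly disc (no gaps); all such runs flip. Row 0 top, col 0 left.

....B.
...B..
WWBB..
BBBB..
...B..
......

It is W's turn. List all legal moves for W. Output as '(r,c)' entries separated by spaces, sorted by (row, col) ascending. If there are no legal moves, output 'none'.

Answer: (2,4) (4,0) (4,1) (4,2) (5,4)

Derivation:
(0,2): no bracket -> illegal
(0,3): no bracket -> illegal
(0,5): no bracket -> illegal
(1,1): no bracket -> illegal
(1,2): no bracket -> illegal
(1,4): no bracket -> illegal
(1,5): no bracket -> illegal
(2,4): flips 2 -> legal
(3,4): no bracket -> illegal
(4,0): flips 1 -> legal
(4,1): flips 1 -> legal
(4,2): flips 1 -> legal
(4,4): no bracket -> illegal
(5,2): no bracket -> illegal
(5,3): no bracket -> illegal
(5,4): flips 2 -> legal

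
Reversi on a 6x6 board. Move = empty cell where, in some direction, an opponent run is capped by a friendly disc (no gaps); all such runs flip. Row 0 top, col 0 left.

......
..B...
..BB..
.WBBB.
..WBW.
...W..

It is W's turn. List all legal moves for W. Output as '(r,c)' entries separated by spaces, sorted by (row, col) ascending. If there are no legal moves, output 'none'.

(0,1): no bracket -> illegal
(0,2): flips 3 -> legal
(0,3): no bracket -> illegal
(1,1): flips 2 -> legal
(1,3): flips 4 -> legal
(1,4): no bracket -> illegal
(2,1): no bracket -> illegal
(2,4): flips 2 -> legal
(2,5): no bracket -> illegal
(3,5): flips 3 -> legal
(4,1): no bracket -> illegal
(4,5): no bracket -> illegal
(5,2): no bracket -> illegal
(5,4): no bracket -> illegal

Answer: (0,2) (1,1) (1,3) (2,4) (3,5)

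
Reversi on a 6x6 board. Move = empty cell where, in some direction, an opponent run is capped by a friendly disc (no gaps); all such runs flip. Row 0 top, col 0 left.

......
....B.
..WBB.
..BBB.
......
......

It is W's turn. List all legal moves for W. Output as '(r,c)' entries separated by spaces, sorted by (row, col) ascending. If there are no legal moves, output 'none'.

Answer: (2,5) (4,2) (4,4)

Derivation:
(0,3): no bracket -> illegal
(0,4): no bracket -> illegal
(0,5): no bracket -> illegal
(1,2): no bracket -> illegal
(1,3): no bracket -> illegal
(1,5): no bracket -> illegal
(2,1): no bracket -> illegal
(2,5): flips 2 -> legal
(3,1): no bracket -> illegal
(3,5): no bracket -> illegal
(4,1): no bracket -> illegal
(4,2): flips 1 -> legal
(4,3): no bracket -> illegal
(4,4): flips 1 -> legal
(4,5): no bracket -> illegal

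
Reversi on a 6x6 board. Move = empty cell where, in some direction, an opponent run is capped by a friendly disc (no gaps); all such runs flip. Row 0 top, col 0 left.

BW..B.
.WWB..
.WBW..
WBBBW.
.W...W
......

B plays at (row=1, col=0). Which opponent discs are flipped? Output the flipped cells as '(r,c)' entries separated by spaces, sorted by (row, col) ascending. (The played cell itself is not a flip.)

Answer: (1,1) (1,2) (2,1)

Derivation:
Dir NW: edge -> no flip
Dir N: first cell 'B' (not opp) -> no flip
Dir NE: opp run (0,1), next=edge -> no flip
Dir W: edge -> no flip
Dir E: opp run (1,1) (1,2) capped by B -> flip
Dir SW: edge -> no flip
Dir S: first cell '.' (not opp) -> no flip
Dir SE: opp run (2,1) capped by B -> flip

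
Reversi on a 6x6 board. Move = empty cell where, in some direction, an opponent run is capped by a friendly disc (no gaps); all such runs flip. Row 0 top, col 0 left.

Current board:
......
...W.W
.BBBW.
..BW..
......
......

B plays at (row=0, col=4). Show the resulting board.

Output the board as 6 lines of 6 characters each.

Answer: ....B.
...B.W
.BBBW.
..BW..
......
......

Derivation:
Place B at (0,4); scan 8 dirs for brackets.
Dir NW: edge -> no flip
Dir N: edge -> no flip
Dir NE: edge -> no flip
Dir W: first cell '.' (not opp) -> no flip
Dir E: first cell '.' (not opp) -> no flip
Dir SW: opp run (1,3) capped by B -> flip
Dir S: first cell '.' (not opp) -> no flip
Dir SE: opp run (1,5), next=edge -> no flip
All flips: (1,3)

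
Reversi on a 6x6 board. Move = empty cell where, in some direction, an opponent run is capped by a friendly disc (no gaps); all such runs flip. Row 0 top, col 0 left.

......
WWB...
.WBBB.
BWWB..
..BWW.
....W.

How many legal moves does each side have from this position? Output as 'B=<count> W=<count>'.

Answer: B=7 W=9

Derivation:
-- B to move --
(0,0): flips 1 -> legal
(0,1): no bracket -> illegal
(0,2): no bracket -> illegal
(2,0): flips 2 -> legal
(3,4): no bracket -> illegal
(3,5): no bracket -> illegal
(4,0): flips 1 -> legal
(4,1): flips 1 -> legal
(4,5): flips 2 -> legal
(5,2): no bracket -> illegal
(5,3): flips 1 -> legal
(5,5): flips 1 -> legal
B mobility = 7
-- W to move --
(0,1): no bracket -> illegal
(0,2): flips 2 -> legal
(0,3): flips 1 -> legal
(1,3): flips 4 -> legal
(1,4): flips 1 -> legal
(1,5): no bracket -> illegal
(2,0): no bracket -> illegal
(2,5): flips 3 -> legal
(3,4): flips 1 -> legal
(3,5): no bracket -> illegal
(4,0): no bracket -> illegal
(4,1): flips 1 -> legal
(5,1): no bracket -> illegal
(5,2): flips 1 -> legal
(5,3): flips 1 -> legal
W mobility = 9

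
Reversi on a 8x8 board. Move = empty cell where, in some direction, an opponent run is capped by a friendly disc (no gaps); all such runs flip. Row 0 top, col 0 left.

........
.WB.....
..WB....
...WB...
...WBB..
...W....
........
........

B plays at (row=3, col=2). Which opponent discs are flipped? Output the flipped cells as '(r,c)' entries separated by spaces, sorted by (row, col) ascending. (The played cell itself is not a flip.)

Answer: (2,2) (3,3)

Derivation:
Dir NW: first cell '.' (not opp) -> no flip
Dir N: opp run (2,2) capped by B -> flip
Dir NE: first cell 'B' (not opp) -> no flip
Dir W: first cell '.' (not opp) -> no flip
Dir E: opp run (3,3) capped by B -> flip
Dir SW: first cell '.' (not opp) -> no flip
Dir S: first cell '.' (not opp) -> no flip
Dir SE: opp run (4,3), next='.' -> no flip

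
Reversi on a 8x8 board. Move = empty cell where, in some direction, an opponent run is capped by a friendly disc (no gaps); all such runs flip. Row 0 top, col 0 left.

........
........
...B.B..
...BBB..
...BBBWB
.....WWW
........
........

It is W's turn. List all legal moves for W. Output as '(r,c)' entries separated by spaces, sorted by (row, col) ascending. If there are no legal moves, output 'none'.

Answer: (1,2) (1,5) (2,2) (2,4) (3,7) (4,2)

Derivation:
(1,2): flips 3 -> legal
(1,3): no bracket -> illegal
(1,4): no bracket -> illegal
(1,5): flips 3 -> legal
(1,6): no bracket -> illegal
(2,2): flips 2 -> legal
(2,4): flips 1 -> legal
(2,6): no bracket -> illegal
(3,2): no bracket -> illegal
(3,6): no bracket -> illegal
(3,7): flips 1 -> legal
(4,2): flips 3 -> legal
(5,2): no bracket -> illegal
(5,3): no bracket -> illegal
(5,4): no bracket -> illegal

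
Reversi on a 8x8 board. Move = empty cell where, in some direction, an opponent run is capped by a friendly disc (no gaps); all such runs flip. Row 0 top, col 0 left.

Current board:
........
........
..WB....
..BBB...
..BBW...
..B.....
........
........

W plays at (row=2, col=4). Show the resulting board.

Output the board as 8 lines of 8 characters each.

Place W at (2,4); scan 8 dirs for brackets.
Dir NW: first cell '.' (not opp) -> no flip
Dir N: first cell '.' (not opp) -> no flip
Dir NE: first cell '.' (not opp) -> no flip
Dir W: opp run (2,3) capped by W -> flip
Dir E: first cell '.' (not opp) -> no flip
Dir SW: opp run (3,3) (4,2), next='.' -> no flip
Dir S: opp run (3,4) capped by W -> flip
Dir SE: first cell '.' (not opp) -> no flip
All flips: (2,3) (3,4)

Answer: ........
........
..WWW...
..BBW...
..BBW...
..B.....
........
........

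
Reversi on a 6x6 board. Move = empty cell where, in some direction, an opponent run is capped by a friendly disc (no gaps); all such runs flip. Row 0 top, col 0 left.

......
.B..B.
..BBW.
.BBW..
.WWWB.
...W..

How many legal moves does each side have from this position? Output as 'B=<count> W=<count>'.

-- B to move --
(1,3): no bracket -> illegal
(1,5): no bracket -> illegal
(2,5): flips 1 -> legal
(3,0): no bracket -> illegal
(3,4): flips 2 -> legal
(3,5): no bracket -> illegal
(4,0): flips 3 -> legal
(5,0): flips 1 -> legal
(5,1): flips 1 -> legal
(5,2): flips 1 -> legal
(5,4): flips 1 -> legal
B mobility = 7
-- W to move --
(0,0): flips 2 -> legal
(0,1): no bracket -> illegal
(0,2): no bracket -> illegal
(0,3): no bracket -> illegal
(0,4): flips 1 -> legal
(0,5): flips 3 -> legal
(1,0): no bracket -> illegal
(1,2): flips 2 -> legal
(1,3): flips 1 -> legal
(1,5): no bracket -> illegal
(2,0): flips 1 -> legal
(2,1): flips 4 -> legal
(2,5): no bracket -> illegal
(3,0): flips 2 -> legal
(3,4): no bracket -> illegal
(3,5): flips 1 -> legal
(4,0): no bracket -> illegal
(4,5): flips 1 -> legal
(5,4): no bracket -> illegal
(5,5): flips 1 -> legal
W mobility = 11

Answer: B=7 W=11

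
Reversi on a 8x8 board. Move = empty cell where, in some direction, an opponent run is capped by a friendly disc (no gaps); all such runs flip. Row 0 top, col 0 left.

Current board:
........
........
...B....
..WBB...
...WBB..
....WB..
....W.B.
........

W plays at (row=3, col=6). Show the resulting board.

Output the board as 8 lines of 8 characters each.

Answer: ........
........
...B....
..WBB.W.
...WBW..
....WB..
....W.B.
........

Derivation:
Place W at (3,6); scan 8 dirs for brackets.
Dir NW: first cell '.' (not opp) -> no flip
Dir N: first cell '.' (not opp) -> no flip
Dir NE: first cell '.' (not opp) -> no flip
Dir W: first cell '.' (not opp) -> no flip
Dir E: first cell '.' (not opp) -> no flip
Dir SW: opp run (4,5) capped by W -> flip
Dir S: first cell '.' (not opp) -> no flip
Dir SE: first cell '.' (not opp) -> no flip
All flips: (4,5)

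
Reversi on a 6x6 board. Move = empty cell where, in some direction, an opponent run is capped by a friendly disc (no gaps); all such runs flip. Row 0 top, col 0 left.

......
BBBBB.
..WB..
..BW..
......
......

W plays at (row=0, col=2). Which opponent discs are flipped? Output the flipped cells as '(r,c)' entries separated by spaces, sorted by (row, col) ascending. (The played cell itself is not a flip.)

Dir NW: edge -> no flip
Dir N: edge -> no flip
Dir NE: edge -> no flip
Dir W: first cell '.' (not opp) -> no flip
Dir E: first cell '.' (not opp) -> no flip
Dir SW: opp run (1,1), next='.' -> no flip
Dir S: opp run (1,2) capped by W -> flip
Dir SE: opp run (1,3), next='.' -> no flip

Answer: (1,2)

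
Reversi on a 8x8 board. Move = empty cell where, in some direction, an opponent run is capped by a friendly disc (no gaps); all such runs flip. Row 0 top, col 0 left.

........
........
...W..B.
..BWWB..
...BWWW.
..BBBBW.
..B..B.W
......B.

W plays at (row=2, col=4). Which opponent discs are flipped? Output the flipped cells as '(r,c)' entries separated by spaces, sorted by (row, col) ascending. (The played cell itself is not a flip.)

Dir NW: first cell '.' (not opp) -> no flip
Dir N: first cell '.' (not opp) -> no flip
Dir NE: first cell '.' (not opp) -> no flip
Dir W: first cell 'W' (not opp) -> no flip
Dir E: first cell '.' (not opp) -> no flip
Dir SW: first cell 'W' (not opp) -> no flip
Dir S: first cell 'W' (not opp) -> no flip
Dir SE: opp run (3,5) capped by W -> flip

Answer: (3,5)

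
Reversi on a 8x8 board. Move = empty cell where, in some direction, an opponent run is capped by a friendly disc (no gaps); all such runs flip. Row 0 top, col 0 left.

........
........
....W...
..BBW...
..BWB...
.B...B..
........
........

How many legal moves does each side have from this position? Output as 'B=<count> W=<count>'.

Answer: B=5 W=7

Derivation:
-- B to move --
(1,3): no bracket -> illegal
(1,4): flips 2 -> legal
(1,5): flips 1 -> legal
(2,3): no bracket -> illegal
(2,5): no bracket -> illegal
(3,5): flips 1 -> legal
(4,5): no bracket -> illegal
(5,2): no bracket -> illegal
(5,3): flips 1 -> legal
(5,4): flips 1 -> legal
B mobility = 5
-- W to move --
(2,1): flips 1 -> legal
(2,2): no bracket -> illegal
(2,3): flips 1 -> legal
(3,1): flips 2 -> legal
(3,5): no bracket -> illegal
(4,0): no bracket -> illegal
(4,1): flips 1 -> legal
(4,5): flips 1 -> legal
(4,6): no bracket -> illegal
(5,0): no bracket -> illegal
(5,2): no bracket -> illegal
(5,3): no bracket -> illegal
(5,4): flips 1 -> legal
(5,6): no bracket -> illegal
(6,0): flips 3 -> legal
(6,1): no bracket -> illegal
(6,2): no bracket -> illegal
(6,4): no bracket -> illegal
(6,5): no bracket -> illegal
(6,6): no bracket -> illegal
W mobility = 7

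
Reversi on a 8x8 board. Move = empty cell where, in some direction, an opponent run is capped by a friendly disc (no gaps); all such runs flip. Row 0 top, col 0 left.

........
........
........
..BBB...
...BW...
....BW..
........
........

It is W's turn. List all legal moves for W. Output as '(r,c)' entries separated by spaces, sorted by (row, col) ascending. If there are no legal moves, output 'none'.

Answer: (2,2) (2,4) (4,2) (5,3) (6,4)

Derivation:
(2,1): no bracket -> illegal
(2,2): flips 1 -> legal
(2,3): no bracket -> illegal
(2,4): flips 1 -> legal
(2,5): no bracket -> illegal
(3,1): no bracket -> illegal
(3,5): no bracket -> illegal
(4,1): no bracket -> illegal
(4,2): flips 1 -> legal
(4,5): no bracket -> illegal
(5,2): no bracket -> illegal
(5,3): flips 1 -> legal
(6,3): no bracket -> illegal
(6,4): flips 1 -> legal
(6,5): no bracket -> illegal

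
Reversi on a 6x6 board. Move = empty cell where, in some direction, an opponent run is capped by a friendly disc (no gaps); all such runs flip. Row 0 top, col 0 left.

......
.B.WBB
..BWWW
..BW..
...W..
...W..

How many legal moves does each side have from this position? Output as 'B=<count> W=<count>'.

-- B to move --
(0,2): no bracket -> illegal
(0,3): no bracket -> illegal
(0,4): flips 1 -> legal
(1,2): flips 1 -> legal
(3,4): flips 2 -> legal
(3,5): flips 1 -> legal
(4,2): flips 2 -> legal
(4,4): flips 1 -> legal
(5,2): no bracket -> illegal
(5,4): flips 1 -> legal
B mobility = 7
-- W to move --
(0,0): flips 2 -> legal
(0,1): no bracket -> illegal
(0,2): no bracket -> illegal
(0,3): flips 1 -> legal
(0,4): flips 1 -> legal
(0,5): flips 2 -> legal
(1,0): no bracket -> illegal
(1,2): no bracket -> illegal
(2,0): no bracket -> illegal
(2,1): flips 2 -> legal
(3,1): flips 2 -> legal
(4,1): flips 1 -> legal
(4,2): no bracket -> illegal
W mobility = 7

Answer: B=7 W=7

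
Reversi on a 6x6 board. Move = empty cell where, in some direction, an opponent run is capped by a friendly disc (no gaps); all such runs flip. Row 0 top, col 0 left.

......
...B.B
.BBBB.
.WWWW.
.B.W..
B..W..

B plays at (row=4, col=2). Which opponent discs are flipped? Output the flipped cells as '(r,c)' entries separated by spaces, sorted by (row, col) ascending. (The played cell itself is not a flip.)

Answer: (3,2) (3,3)

Derivation:
Dir NW: opp run (3,1), next='.' -> no flip
Dir N: opp run (3,2) capped by B -> flip
Dir NE: opp run (3,3) capped by B -> flip
Dir W: first cell 'B' (not opp) -> no flip
Dir E: opp run (4,3), next='.' -> no flip
Dir SW: first cell '.' (not opp) -> no flip
Dir S: first cell '.' (not opp) -> no flip
Dir SE: opp run (5,3), next=edge -> no flip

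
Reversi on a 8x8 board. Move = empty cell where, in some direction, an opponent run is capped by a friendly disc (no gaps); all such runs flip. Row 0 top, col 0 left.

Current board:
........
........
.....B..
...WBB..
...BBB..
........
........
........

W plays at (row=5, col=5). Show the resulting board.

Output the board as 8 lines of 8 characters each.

Place W at (5,5); scan 8 dirs for brackets.
Dir NW: opp run (4,4) capped by W -> flip
Dir N: opp run (4,5) (3,5) (2,5), next='.' -> no flip
Dir NE: first cell '.' (not opp) -> no flip
Dir W: first cell '.' (not opp) -> no flip
Dir E: first cell '.' (not opp) -> no flip
Dir SW: first cell '.' (not opp) -> no flip
Dir S: first cell '.' (not opp) -> no flip
Dir SE: first cell '.' (not opp) -> no flip
All flips: (4,4)

Answer: ........
........
.....B..
...WBB..
...BWB..
.....W..
........
........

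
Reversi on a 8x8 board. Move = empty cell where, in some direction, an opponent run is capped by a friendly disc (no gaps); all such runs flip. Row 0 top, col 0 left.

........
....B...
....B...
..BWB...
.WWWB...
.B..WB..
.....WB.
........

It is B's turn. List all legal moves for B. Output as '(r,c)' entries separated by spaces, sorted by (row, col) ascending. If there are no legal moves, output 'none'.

Answer: (2,2) (3,1) (4,0) (5,0) (5,2) (5,3) (6,4) (7,5) (7,6)

Derivation:
(2,2): flips 1 -> legal
(2,3): no bracket -> illegal
(3,0): no bracket -> illegal
(3,1): flips 1 -> legal
(4,0): flips 3 -> legal
(4,5): no bracket -> illegal
(5,0): flips 1 -> legal
(5,2): flips 2 -> legal
(5,3): flips 1 -> legal
(5,6): no bracket -> illegal
(6,3): no bracket -> illegal
(6,4): flips 2 -> legal
(7,4): no bracket -> illegal
(7,5): flips 1 -> legal
(7,6): flips 3 -> legal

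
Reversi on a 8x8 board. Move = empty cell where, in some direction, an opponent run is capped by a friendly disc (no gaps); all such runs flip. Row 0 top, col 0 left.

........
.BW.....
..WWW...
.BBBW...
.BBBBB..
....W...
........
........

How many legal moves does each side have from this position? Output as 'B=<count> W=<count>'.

Answer: B=10 W=12

Derivation:
-- B to move --
(0,1): flips 3 -> legal
(0,2): flips 2 -> legal
(0,3): no bracket -> illegal
(1,3): flips 3 -> legal
(1,4): flips 3 -> legal
(1,5): flips 1 -> legal
(2,1): no bracket -> illegal
(2,5): flips 1 -> legal
(3,5): flips 1 -> legal
(5,3): no bracket -> illegal
(5,5): no bracket -> illegal
(6,3): flips 1 -> legal
(6,4): flips 1 -> legal
(6,5): flips 1 -> legal
B mobility = 10
-- W to move --
(0,0): flips 1 -> legal
(0,1): no bracket -> illegal
(0,2): no bracket -> illegal
(1,0): flips 1 -> legal
(2,0): no bracket -> illegal
(2,1): flips 2 -> legal
(3,0): flips 3 -> legal
(3,5): no bracket -> illegal
(3,6): flips 1 -> legal
(4,0): flips 1 -> legal
(4,6): no bracket -> illegal
(5,0): flips 2 -> legal
(5,1): flips 2 -> legal
(5,2): flips 3 -> legal
(5,3): flips 2 -> legal
(5,5): flips 2 -> legal
(5,6): flips 1 -> legal
W mobility = 12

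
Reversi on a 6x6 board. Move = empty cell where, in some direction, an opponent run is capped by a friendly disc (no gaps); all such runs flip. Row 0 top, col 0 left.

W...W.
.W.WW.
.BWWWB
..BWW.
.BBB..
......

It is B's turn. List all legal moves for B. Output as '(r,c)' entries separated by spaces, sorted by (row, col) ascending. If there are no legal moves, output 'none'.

Answer: (0,1) (0,3) (0,5) (1,2) (1,5) (3,5)

Derivation:
(0,1): flips 1 -> legal
(0,2): no bracket -> illegal
(0,3): flips 4 -> legal
(0,5): flips 2 -> legal
(1,0): no bracket -> illegal
(1,2): flips 1 -> legal
(1,5): flips 2 -> legal
(2,0): no bracket -> illegal
(3,1): no bracket -> illegal
(3,5): flips 2 -> legal
(4,4): no bracket -> illegal
(4,5): no bracket -> illegal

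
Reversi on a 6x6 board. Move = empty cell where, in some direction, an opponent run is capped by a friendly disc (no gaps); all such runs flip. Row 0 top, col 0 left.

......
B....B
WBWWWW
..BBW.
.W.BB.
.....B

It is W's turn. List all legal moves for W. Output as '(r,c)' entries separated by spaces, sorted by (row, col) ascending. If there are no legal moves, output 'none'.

Answer: (0,0) (0,5) (3,1) (4,2) (5,2) (5,3) (5,4)

Derivation:
(0,0): flips 1 -> legal
(0,1): no bracket -> illegal
(0,4): no bracket -> illegal
(0,5): flips 1 -> legal
(1,1): no bracket -> illegal
(1,2): no bracket -> illegal
(1,4): no bracket -> illegal
(3,0): no bracket -> illegal
(3,1): flips 2 -> legal
(3,5): no bracket -> illegal
(4,2): flips 2 -> legal
(4,5): no bracket -> illegal
(5,2): flips 1 -> legal
(5,3): flips 2 -> legal
(5,4): flips 1 -> legal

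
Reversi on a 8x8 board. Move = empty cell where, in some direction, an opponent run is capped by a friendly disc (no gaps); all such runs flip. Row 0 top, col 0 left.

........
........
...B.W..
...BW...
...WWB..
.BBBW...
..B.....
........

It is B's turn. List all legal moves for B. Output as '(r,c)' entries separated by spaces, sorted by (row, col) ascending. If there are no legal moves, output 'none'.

Answer: (1,6) (3,5) (4,2) (5,5) (6,3)

Derivation:
(1,4): no bracket -> illegal
(1,5): no bracket -> illegal
(1,6): flips 3 -> legal
(2,4): no bracket -> illegal
(2,6): no bracket -> illegal
(3,2): no bracket -> illegal
(3,5): flips 2 -> legal
(3,6): no bracket -> illegal
(4,2): flips 2 -> legal
(5,5): flips 2 -> legal
(6,3): flips 1 -> legal
(6,4): no bracket -> illegal
(6,5): no bracket -> illegal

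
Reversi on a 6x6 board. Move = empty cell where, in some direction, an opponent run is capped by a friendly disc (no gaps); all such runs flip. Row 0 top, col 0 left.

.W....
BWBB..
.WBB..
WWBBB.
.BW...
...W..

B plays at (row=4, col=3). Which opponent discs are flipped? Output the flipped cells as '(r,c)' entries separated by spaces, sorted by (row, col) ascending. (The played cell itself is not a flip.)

Answer: (4,2)

Derivation:
Dir NW: first cell 'B' (not opp) -> no flip
Dir N: first cell 'B' (not opp) -> no flip
Dir NE: first cell 'B' (not opp) -> no flip
Dir W: opp run (4,2) capped by B -> flip
Dir E: first cell '.' (not opp) -> no flip
Dir SW: first cell '.' (not opp) -> no flip
Dir S: opp run (5,3), next=edge -> no flip
Dir SE: first cell '.' (not opp) -> no flip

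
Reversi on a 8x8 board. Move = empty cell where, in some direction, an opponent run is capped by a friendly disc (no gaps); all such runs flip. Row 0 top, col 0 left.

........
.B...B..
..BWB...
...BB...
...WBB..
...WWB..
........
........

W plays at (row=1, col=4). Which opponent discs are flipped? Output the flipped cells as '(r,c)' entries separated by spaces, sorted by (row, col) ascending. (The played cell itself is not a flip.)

Answer: (2,4) (3,4) (4,4)

Derivation:
Dir NW: first cell '.' (not opp) -> no flip
Dir N: first cell '.' (not opp) -> no flip
Dir NE: first cell '.' (not opp) -> no flip
Dir W: first cell '.' (not opp) -> no flip
Dir E: opp run (1,5), next='.' -> no flip
Dir SW: first cell 'W' (not opp) -> no flip
Dir S: opp run (2,4) (3,4) (4,4) capped by W -> flip
Dir SE: first cell '.' (not opp) -> no flip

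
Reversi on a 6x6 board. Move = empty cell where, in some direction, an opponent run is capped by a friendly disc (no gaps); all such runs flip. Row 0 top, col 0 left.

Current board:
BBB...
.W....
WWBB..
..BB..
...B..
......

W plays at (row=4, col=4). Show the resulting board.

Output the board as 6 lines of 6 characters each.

Answer: BBB...
.W....
WWWB..
..BW..
...BW.
......

Derivation:
Place W at (4,4); scan 8 dirs for brackets.
Dir NW: opp run (3,3) (2,2) capped by W -> flip
Dir N: first cell '.' (not opp) -> no flip
Dir NE: first cell '.' (not opp) -> no flip
Dir W: opp run (4,3), next='.' -> no flip
Dir E: first cell '.' (not opp) -> no flip
Dir SW: first cell '.' (not opp) -> no flip
Dir S: first cell '.' (not opp) -> no flip
Dir SE: first cell '.' (not opp) -> no flip
All flips: (2,2) (3,3)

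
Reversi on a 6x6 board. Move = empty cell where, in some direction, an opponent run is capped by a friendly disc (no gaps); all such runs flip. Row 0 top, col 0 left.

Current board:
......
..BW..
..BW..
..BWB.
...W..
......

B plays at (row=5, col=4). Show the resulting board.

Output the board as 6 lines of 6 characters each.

Answer: ......
..BW..
..BW..
..BWB.
...B..
....B.

Derivation:
Place B at (5,4); scan 8 dirs for brackets.
Dir NW: opp run (4,3) capped by B -> flip
Dir N: first cell '.' (not opp) -> no flip
Dir NE: first cell '.' (not opp) -> no flip
Dir W: first cell '.' (not opp) -> no flip
Dir E: first cell '.' (not opp) -> no flip
Dir SW: edge -> no flip
Dir S: edge -> no flip
Dir SE: edge -> no flip
All flips: (4,3)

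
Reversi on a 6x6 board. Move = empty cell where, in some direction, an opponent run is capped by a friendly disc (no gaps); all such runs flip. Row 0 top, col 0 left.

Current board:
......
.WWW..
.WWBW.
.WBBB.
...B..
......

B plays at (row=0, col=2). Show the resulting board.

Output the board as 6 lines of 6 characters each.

Place B at (0,2); scan 8 dirs for brackets.
Dir NW: edge -> no flip
Dir N: edge -> no flip
Dir NE: edge -> no flip
Dir W: first cell '.' (not opp) -> no flip
Dir E: first cell '.' (not opp) -> no flip
Dir SW: opp run (1,1), next='.' -> no flip
Dir S: opp run (1,2) (2,2) capped by B -> flip
Dir SE: opp run (1,3) (2,4), next='.' -> no flip
All flips: (1,2) (2,2)

Answer: ..B...
.WBW..
.WBBW.
.WBBB.
...B..
......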